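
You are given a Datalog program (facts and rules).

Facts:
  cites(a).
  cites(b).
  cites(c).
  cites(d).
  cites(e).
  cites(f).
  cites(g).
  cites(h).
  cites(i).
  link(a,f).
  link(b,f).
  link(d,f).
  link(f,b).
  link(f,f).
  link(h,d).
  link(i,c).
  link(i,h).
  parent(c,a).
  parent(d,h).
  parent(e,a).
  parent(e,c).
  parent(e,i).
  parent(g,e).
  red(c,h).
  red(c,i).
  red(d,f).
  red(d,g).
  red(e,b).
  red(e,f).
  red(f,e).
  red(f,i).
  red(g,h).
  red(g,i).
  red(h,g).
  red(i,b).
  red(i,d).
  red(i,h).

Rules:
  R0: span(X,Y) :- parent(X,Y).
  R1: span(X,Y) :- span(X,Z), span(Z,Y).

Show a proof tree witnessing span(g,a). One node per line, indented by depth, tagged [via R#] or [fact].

round 1: derive span(c,a) via R0 from parent(c,a)
round 1: derive span(d,h) via R0 from parent(d,h)
round 1: derive span(e,a) via R0 from parent(e,a)
round 1: derive span(e,c) via R0 from parent(e,c)
round 1: derive span(e,i) via R0 from parent(e,i)
round 1: derive span(g,e) via R0 from parent(g,e)
round 2: derive span(g,a) via R1 from span(g,e), span(e,a)
round 2: derive span(g,c) via R1 from span(g,e), span(e,c)
round 2: derive span(g,i) via R1 from span(g,e), span(e,i)

span(g,a)  [via R1]
  span(g,e)  [via R0]
    parent(g,e)  [fact]
  span(e,a)  [via R0]
    parent(e,a)  [fact]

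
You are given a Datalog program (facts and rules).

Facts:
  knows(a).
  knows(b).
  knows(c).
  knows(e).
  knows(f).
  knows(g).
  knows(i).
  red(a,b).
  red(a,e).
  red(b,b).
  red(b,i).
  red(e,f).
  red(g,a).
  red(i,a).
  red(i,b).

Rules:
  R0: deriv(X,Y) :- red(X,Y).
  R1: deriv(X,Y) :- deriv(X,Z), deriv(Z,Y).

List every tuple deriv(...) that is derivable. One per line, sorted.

deriv(a,a)
deriv(a,b)
deriv(a,e)
deriv(a,f)
deriv(a,i)
deriv(b,a)
deriv(b,b)
deriv(b,e)
deriv(b,f)
deriv(b,i)
deriv(e,f)
deriv(g,a)
deriv(g,b)
deriv(g,e)
deriv(g,f)
deriv(g,i)
deriv(i,a)
deriv(i,b)
deriv(i,e)
deriv(i,f)
deriv(i,i)

round 1: derive deriv(a,b) via R0 from red(a,b)
round 1: derive deriv(a,e) via R0 from red(a,e)
round 1: derive deriv(b,b) via R0 from red(b,b)
round 1: derive deriv(b,i) via R0 from red(b,i)
round 1: derive deriv(e,f) via R0 from red(e,f)
round 1: derive deriv(g,a) via R0 from red(g,a)
round 1: derive deriv(i,a) via R0 from red(i,a)
round 1: derive deriv(i,b) via R0 from red(i,b)
round 2: derive deriv(a,f) via R1 from deriv(a,e), deriv(e,f)
round 2: derive deriv(a,i) via R1 from deriv(a,b), deriv(b,i)
round 2: derive deriv(b,a) via R1 from deriv(b,i), deriv(i,a)
round 2: derive deriv(g,b) via R1 from deriv(g,a), deriv(a,b)
round 2: derive deriv(g,e) via R1 from deriv(g,a), deriv(a,e)
round 2: derive deriv(i,e) via R1 from deriv(i,a), deriv(a,e)
round 2: derive deriv(i,i) via R1 from deriv(i,b), deriv(b,i)
round 3: derive deriv(a,a) via R1 from deriv(a,b), deriv(b,a)
round 3: derive deriv(b,e) via R1 from deriv(b,a), deriv(a,e)
round 3: derive deriv(b,f) via R1 from deriv(b,a), deriv(a,f)
round 3: derive deriv(g,f) via R1 from deriv(g,a), deriv(a,f)
round 3: derive deriv(g,i) via R1 from deriv(g,a), deriv(a,i)
round 3: derive deriv(i,f) via R1 from deriv(i,a), deriv(a,f)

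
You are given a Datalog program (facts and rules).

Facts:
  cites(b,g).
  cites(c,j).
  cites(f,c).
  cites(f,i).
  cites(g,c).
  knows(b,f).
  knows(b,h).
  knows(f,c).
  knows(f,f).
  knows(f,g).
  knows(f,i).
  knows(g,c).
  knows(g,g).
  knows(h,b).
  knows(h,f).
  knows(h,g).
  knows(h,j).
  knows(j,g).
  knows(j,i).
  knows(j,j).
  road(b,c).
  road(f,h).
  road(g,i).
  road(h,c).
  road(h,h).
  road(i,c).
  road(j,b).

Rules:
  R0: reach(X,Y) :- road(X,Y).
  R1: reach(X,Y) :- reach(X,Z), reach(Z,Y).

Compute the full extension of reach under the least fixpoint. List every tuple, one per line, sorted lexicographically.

round 1: derive reach(b,c) via R0 from road(b,c)
round 1: derive reach(f,h) via R0 from road(f,h)
round 1: derive reach(g,i) via R0 from road(g,i)
round 1: derive reach(h,c) via R0 from road(h,c)
round 1: derive reach(h,h) via R0 from road(h,h)
round 1: derive reach(i,c) via R0 from road(i,c)
round 1: derive reach(j,b) via R0 from road(j,b)
round 2: derive reach(f,c) via R1 from reach(f,h), reach(h,c)
round 2: derive reach(g,c) via R1 from reach(g,i), reach(i,c)
round 2: derive reach(j,c) via R1 from reach(j,b), reach(b,c)

reach(b,c)
reach(f,c)
reach(f,h)
reach(g,c)
reach(g,i)
reach(h,c)
reach(h,h)
reach(i,c)
reach(j,b)
reach(j,c)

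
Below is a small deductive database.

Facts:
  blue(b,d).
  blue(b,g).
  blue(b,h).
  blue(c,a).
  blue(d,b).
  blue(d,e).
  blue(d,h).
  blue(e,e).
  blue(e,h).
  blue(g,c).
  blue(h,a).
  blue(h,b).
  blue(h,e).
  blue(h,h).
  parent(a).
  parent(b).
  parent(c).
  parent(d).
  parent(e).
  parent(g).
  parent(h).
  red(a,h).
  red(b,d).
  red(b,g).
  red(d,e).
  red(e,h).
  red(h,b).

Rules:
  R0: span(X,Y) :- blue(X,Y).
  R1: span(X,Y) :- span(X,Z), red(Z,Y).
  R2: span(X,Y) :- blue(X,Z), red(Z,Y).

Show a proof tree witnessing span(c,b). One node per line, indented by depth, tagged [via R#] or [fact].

span(c,b)  [via R1]
  span(c,h)  [via R2]
    blue(c,a)  [fact]
    red(a,h)  [fact]
  red(h,b)  [fact]

round 1: derive span(b,d) via R0 from blue(b,d)
round 1: derive span(b,g) via R0 from blue(b,g)
round 1: derive span(b,h) via R0 from blue(b,h)
round 1: derive span(c,a) via R0 from blue(c,a)
round 1: derive span(d,b) via R0 from blue(d,b)
round 1: derive span(d,e) via R0 from blue(d,e)
round 1: derive span(d,h) via R0 from blue(d,h)
round 1: derive span(e,e) via R0 from blue(e,e)
round 1: derive span(e,h) via R0 from blue(e,h)
round 1: derive span(g,c) via R0 from blue(g,c)
round 1: derive span(h,a) via R0 from blue(h,a)
round 1: derive span(h,b) via R0 from blue(h,b)
round 1: derive span(h,e) via R0 from blue(h,e)
round 1: derive span(h,h) via R0 from blue(h,h)
round 1: derive span(b,b) via R2 from blue(b,h), red(h,b)
round 1: derive span(b,e) via R2 from blue(b,d), red(d,e)
round 1: derive span(c,h) via R2 from blue(c,a), red(a,h)
round 1: derive span(d,d) via R2 from blue(d,b), red(b,d)
round 1: derive span(d,g) via R2 from blue(d,b), red(b,g)
round 1: derive span(e,b) via R2 from blue(e,h), red(h,b)
round 1: derive span(h,d) via R2 from blue(h,b), red(b,d)
round 1: derive span(h,g) via R2 from blue(h,b), red(b,g)
round 2: derive span(c,b) via R1 from span(c,h), red(h,b)
round 2: derive span(e,d) via R1 from span(e,b), red(b,d)
round 2: derive span(e,g) via R1 from span(e,b), red(b,g)
round 3: derive span(c,d) via R1 from span(c,b), red(b,d)
round 3: derive span(c,g) via R1 from span(c,b), red(b,g)
round 4: derive span(c,e) via R1 from span(c,d), red(d,e)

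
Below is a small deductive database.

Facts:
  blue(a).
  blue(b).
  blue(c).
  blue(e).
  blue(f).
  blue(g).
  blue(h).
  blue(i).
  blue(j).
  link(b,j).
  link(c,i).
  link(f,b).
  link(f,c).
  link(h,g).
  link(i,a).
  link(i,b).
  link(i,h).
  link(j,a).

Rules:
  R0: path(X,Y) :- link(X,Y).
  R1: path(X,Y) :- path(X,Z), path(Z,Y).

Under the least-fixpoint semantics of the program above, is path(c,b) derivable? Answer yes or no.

yes

round 1: derive path(b,j) via R0 from link(b,j)
round 1: derive path(c,i) via R0 from link(c,i)
round 1: derive path(f,b) via R0 from link(f,b)
round 1: derive path(f,c) via R0 from link(f,c)
round 1: derive path(h,g) via R0 from link(h,g)
round 1: derive path(i,a) via R0 from link(i,a)
round 1: derive path(i,b) via R0 from link(i,b)
round 1: derive path(i,h) via R0 from link(i,h)
round 1: derive path(j,a) via R0 from link(j,a)
round 2: derive path(b,a) via R1 from path(b,j), path(j,a)
round 2: derive path(c,a) via R1 from path(c,i), path(i,a)
round 2: derive path(c,b) via R1 from path(c,i), path(i,b)
round 2: derive path(c,h) via R1 from path(c,i), path(i,h)
round 2: derive path(f,i) via R1 from path(f,c), path(c,i)
round 2: derive path(f,j) via R1 from path(f,b), path(b,j)
round 2: derive path(i,g) via R1 from path(i,h), path(h,g)
round 2: derive path(i,j) via R1 from path(i,b), path(b,j)
round 3: derive path(c,g) via R1 from path(c,h), path(h,g)
round 3: derive path(c,j) via R1 from path(c,b), path(b,j)
round 3: derive path(f,a) via R1 from path(f,b), path(b,a)
round 3: derive path(f,g) via R1 from path(f,i), path(i,g)
round 3: derive path(f,h) via R1 from path(f,c), path(c,h)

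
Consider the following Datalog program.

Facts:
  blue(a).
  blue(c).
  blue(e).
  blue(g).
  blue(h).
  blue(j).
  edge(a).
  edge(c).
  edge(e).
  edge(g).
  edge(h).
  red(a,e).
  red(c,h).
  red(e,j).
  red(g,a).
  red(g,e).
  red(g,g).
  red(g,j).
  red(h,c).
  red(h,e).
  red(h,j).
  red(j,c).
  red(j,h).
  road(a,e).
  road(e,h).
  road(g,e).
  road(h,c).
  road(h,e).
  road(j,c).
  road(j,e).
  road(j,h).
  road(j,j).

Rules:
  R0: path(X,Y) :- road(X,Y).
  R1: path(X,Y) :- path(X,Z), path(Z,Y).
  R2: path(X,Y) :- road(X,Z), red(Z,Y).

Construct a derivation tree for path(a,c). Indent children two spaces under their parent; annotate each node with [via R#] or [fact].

path(a,c)  [via R1]
  path(a,e)  [via R0]
    road(a,e)  [fact]
  path(e,c)  [via R2]
    road(e,h)  [fact]
    red(h,c)  [fact]

round 1: derive path(a,e) via R0 from road(a,e)
round 1: derive path(e,h) via R0 from road(e,h)
round 1: derive path(g,e) via R0 from road(g,e)
round 1: derive path(h,c) via R0 from road(h,c)
round 1: derive path(h,e) via R0 from road(h,e)
round 1: derive path(j,c) via R0 from road(j,c)
round 1: derive path(j,e) via R0 from road(j,e)
round 1: derive path(j,h) via R0 from road(j,h)
round 1: derive path(j,j) via R0 from road(j,j)
round 1: derive path(a,j) via R2 from road(a,e), red(e,j)
round 1: derive path(e,c) via R2 from road(e,h), red(h,c)
round 1: derive path(e,e) via R2 from road(e,h), red(h,e)
round 1: derive path(e,j) via R2 from road(e,h), red(h,j)
round 1: derive path(g,j) via R2 from road(g,e), red(e,j)
round 1: derive path(h,h) via R2 from road(h,c), red(c,h)
round 1: derive path(h,j) via R2 from road(h,e), red(e,j)
round 2: derive path(a,c) via R1 from path(a,e), path(e,c)
round 2: derive path(a,h) via R1 from path(a,e), path(e,h)
round 2: derive path(g,c) via R1 from path(g,e), path(e,c)
round 2: derive path(g,h) via R1 from path(g,e), path(e,h)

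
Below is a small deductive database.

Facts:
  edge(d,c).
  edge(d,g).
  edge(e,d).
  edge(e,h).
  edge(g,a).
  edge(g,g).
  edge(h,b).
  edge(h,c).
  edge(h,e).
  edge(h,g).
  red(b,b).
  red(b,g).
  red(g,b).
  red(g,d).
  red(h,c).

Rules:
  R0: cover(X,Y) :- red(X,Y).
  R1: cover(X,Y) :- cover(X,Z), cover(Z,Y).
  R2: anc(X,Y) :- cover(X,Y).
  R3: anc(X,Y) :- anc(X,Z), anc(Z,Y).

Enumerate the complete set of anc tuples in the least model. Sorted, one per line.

anc(b,b)
anc(b,d)
anc(b,g)
anc(g,b)
anc(g,d)
anc(g,g)
anc(h,c)

round 1: derive cover(b,b) via R0 from red(b,b)
round 1: derive cover(b,g) via R0 from red(b,g)
round 1: derive cover(g,b) via R0 from red(g,b)
round 1: derive cover(g,d) via R0 from red(g,d)
round 1: derive cover(h,c) via R0 from red(h,c)
round 2: derive cover(b,d) via R1 from cover(b,g), cover(g,d)
round 2: derive cover(g,g) via R1 from cover(g,b), cover(b,g)
round 2: derive anc(b,b) via R2 from cover(b,b)
round 2: derive anc(b,g) via R2 from cover(b,g)
round 2: derive anc(g,b) via R2 from cover(g,b)
round 2: derive anc(g,d) via R2 from cover(g,d)
round 2: derive anc(h,c) via R2 from cover(h,c)
round 3: derive anc(b,d) via R2 from cover(b,d)
round 3: derive anc(g,g) via R2 from cover(g,g)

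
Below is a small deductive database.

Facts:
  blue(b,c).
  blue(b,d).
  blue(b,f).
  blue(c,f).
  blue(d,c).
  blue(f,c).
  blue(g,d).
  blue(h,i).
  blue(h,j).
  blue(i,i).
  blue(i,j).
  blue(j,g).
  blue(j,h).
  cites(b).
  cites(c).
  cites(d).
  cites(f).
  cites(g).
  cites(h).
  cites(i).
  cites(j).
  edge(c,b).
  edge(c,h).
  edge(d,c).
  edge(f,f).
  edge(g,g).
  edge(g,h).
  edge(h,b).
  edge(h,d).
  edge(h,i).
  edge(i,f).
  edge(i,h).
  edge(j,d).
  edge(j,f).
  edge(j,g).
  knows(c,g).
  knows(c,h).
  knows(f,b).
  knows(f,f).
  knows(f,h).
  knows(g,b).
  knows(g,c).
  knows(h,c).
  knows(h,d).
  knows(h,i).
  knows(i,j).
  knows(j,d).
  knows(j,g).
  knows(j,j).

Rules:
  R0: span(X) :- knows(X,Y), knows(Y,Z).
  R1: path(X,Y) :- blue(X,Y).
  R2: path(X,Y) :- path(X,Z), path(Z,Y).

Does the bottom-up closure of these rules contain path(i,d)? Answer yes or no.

round 1: derive path(b,c) via R1 from blue(b,c)
round 1: derive path(b,d) via R1 from blue(b,d)
round 1: derive path(b,f) via R1 from blue(b,f)
round 1: derive path(c,f) via R1 from blue(c,f)
round 1: derive path(d,c) via R1 from blue(d,c)
round 1: derive path(f,c) via R1 from blue(f,c)
round 1: derive path(g,d) via R1 from blue(g,d)
round 1: derive path(h,i) via R1 from blue(h,i)
round 1: derive path(h,j) via R1 from blue(h,j)
round 1: derive path(i,i) via R1 from blue(i,i)
round 1: derive path(i,j) via R1 from blue(i,j)
round 1: derive path(j,g) via R1 from blue(j,g)
round 1: derive path(j,h) via R1 from blue(j,h)
round 2: derive path(c,c) via R2 from path(c,f), path(f,c)
round 2: derive path(d,f) via R2 from path(d,c), path(c,f)
round 2: derive path(f,f) via R2 from path(f,c), path(c,f)
round 2: derive path(g,c) via R2 from path(g,d), path(d,c)
round 2: derive path(h,g) via R2 from path(h,j), path(j,g)
round 2: derive path(h,h) via R2 from path(h,j), path(j,h)
round 2: derive path(i,g) via R2 from path(i,j), path(j,g)
round 2: derive path(i,h) via R2 from path(i,j), path(j,h)
round 2: derive path(j,d) via R2 from path(j,g), path(g,d)
round 2: derive path(j,i) via R2 from path(j,h), path(h,i)
round 2: derive path(j,j) via R2 from path(j,h), path(h,j)
round 3: derive path(g,f) via R2 from path(g,c), path(c,f)
round 3: derive path(h,c) via R2 from path(h,g), path(g,c)
round 3: derive path(h,d) via R2 from path(h,g), path(g,d)
round 3: derive path(i,c) via R2 from path(i,g), path(g,c)
round 3: derive path(i,d) via R2 from path(i,g), path(g,d)
round 3: derive path(j,c) via R2 from path(j,d), path(d,c)
round 3: derive path(j,f) via R2 from path(j,d), path(d,f)
round 4: derive path(h,f) via R2 from path(h,c), path(c,f)
round 4: derive path(i,f) via R2 from path(i,c), path(c,f)

yes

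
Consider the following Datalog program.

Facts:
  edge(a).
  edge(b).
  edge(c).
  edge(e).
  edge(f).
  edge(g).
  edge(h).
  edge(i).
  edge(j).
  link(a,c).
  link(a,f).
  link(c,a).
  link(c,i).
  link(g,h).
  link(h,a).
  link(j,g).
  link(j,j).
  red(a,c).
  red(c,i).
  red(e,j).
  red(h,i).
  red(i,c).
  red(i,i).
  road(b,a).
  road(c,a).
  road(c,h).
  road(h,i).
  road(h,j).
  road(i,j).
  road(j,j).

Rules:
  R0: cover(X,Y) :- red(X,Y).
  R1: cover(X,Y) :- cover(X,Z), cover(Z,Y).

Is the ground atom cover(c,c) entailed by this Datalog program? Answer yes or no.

round 1: derive cover(a,c) via R0 from red(a,c)
round 1: derive cover(c,i) via R0 from red(c,i)
round 1: derive cover(e,j) via R0 from red(e,j)
round 1: derive cover(h,i) via R0 from red(h,i)
round 1: derive cover(i,c) via R0 from red(i,c)
round 1: derive cover(i,i) via R0 from red(i,i)
round 2: derive cover(a,i) via R1 from cover(a,c), cover(c,i)
round 2: derive cover(c,c) via R1 from cover(c,i), cover(i,c)
round 2: derive cover(h,c) via R1 from cover(h,i), cover(i,c)

yes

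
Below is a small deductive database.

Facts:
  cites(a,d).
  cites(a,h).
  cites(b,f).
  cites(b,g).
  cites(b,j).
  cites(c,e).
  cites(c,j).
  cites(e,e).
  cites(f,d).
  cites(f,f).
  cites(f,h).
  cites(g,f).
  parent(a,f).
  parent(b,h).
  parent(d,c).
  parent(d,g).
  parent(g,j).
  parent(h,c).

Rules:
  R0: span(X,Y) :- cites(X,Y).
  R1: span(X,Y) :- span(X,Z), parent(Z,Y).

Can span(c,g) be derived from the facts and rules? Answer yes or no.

no

round 1: derive span(a,d) via R0 from cites(a,d)
round 1: derive span(a,h) via R0 from cites(a,h)
round 1: derive span(b,f) via R0 from cites(b,f)
round 1: derive span(b,g) via R0 from cites(b,g)
round 1: derive span(b,j) via R0 from cites(b,j)
round 1: derive span(c,e) via R0 from cites(c,e)
round 1: derive span(c,j) via R0 from cites(c,j)
round 1: derive span(e,e) via R0 from cites(e,e)
round 1: derive span(f,d) via R0 from cites(f,d)
round 1: derive span(f,f) via R0 from cites(f,f)
round 1: derive span(f,h) via R0 from cites(f,h)
round 1: derive span(g,f) via R0 from cites(g,f)
round 2: derive span(a,c) via R1 from span(a,d), parent(d,c)
round 2: derive span(a,g) via R1 from span(a,d), parent(d,g)
round 2: derive span(f,c) via R1 from span(f,d), parent(d,c)
round 2: derive span(f,g) via R1 from span(f,d), parent(d,g)
round 3: derive span(a,j) via R1 from span(a,g), parent(g,j)
round 3: derive span(f,j) via R1 from span(f,g), parent(g,j)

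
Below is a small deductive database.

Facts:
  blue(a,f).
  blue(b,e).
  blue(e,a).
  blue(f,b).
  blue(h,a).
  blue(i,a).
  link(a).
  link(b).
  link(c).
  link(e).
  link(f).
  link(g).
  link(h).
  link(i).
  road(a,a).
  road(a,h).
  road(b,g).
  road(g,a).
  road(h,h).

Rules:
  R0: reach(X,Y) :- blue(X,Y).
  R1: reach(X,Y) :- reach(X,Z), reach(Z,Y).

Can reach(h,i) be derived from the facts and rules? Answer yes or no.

no

round 1: derive reach(a,f) via R0 from blue(a,f)
round 1: derive reach(b,e) via R0 from blue(b,e)
round 1: derive reach(e,a) via R0 from blue(e,a)
round 1: derive reach(f,b) via R0 from blue(f,b)
round 1: derive reach(h,a) via R0 from blue(h,a)
round 1: derive reach(i,a) via R0 from blue(i,a)
round 2: derive reach(a,b) via R1 from reach(a,f), reach(f,b)
round 2: derive reach(b,a) via R1 from reach(b,e), reach(e,a)
round 2: derive reach(e,f) via R1 from reach(e,a), reach(a,f)
round 2: derive reach(f,e) via R1 from reach(f,b), reach(b,e)
round 2: derive reach(h,f) via R1 from reach(h,a), reach(a,f)
round 2: derive reach(i,f) via R1 from reach(i,a), reach(a,f)
round 3: derive reach(a,a) via R1 from reach(a,b), reach(b,a)
round 3: derive reach(a,e) via R1 from reach(a,b), reach(b,e)
round 3: derive reach(b,b) via R1 from reach(b,a), reach(a,b)
round 3: derive reach(b,f) via R1 from reach(b,a), reach(a,f)
round 3: derive reach(e,b) via R1 from reach(e,a), reach(a,b)
round 3: derive reach(e,e) via R1 from reach(e,f), reach(f,e)
round 3: derive reach(f,a) via R1 from reach(f,b), reach(b,a)
round 3: derive reach(f,f) via R1 from reach(f,e), reach(e,f)
round 3: derive reach(h,b) via R1 from reach(h,a), reach(a,b)
round 3: derive reach(h,e) via R1 from reach(h,f), reach(f,e)
round 3: derive reach(i,b) via R1 from reach(i,a), reach(a,b)
round 3: derive reach(i,e) via R1 from reach(i,f), reach(f,e)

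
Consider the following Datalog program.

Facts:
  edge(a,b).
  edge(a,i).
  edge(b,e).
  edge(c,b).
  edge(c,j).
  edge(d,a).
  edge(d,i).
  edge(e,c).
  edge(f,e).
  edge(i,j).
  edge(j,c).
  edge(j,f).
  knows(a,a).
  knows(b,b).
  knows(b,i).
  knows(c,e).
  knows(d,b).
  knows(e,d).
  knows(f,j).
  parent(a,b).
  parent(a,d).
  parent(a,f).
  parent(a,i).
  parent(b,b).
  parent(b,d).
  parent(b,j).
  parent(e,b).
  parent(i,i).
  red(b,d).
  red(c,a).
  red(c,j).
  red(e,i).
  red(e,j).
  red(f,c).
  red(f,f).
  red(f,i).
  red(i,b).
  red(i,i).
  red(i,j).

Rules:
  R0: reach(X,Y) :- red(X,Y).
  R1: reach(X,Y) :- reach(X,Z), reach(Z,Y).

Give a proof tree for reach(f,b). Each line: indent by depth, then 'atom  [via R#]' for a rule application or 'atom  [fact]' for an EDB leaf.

reach(f,b)  [via R1]
  reach(f,i)  [via R0]
    red(f,i)  [fact]
  reach(i,b)  [via R0]
    red(i,b)  [fact]

round 1: derive reach(b,d) via R0 from red(b,d)
round 1: derive reach(c,a) via R0 from red(c,a)
round 1: derive reach(c,j) via R0 from red(c,j)
round 1: derive reach(e,i) via R0 from red(e,i)
round 1: derive reach(e,j) via R0 from red(e,j)
round 1: derive reach(f,c) via R0 from red(f,c)
round 1: derive reach(f,f) via R0 from red(f,f)
round 1: derive reach(f,i) via R0 from red(f,i)
round 1: derive reach(i,b) via R0 from red(i,b)
round 1: derive reach(i,i) via R0 from red(i,i)
round 1: derive reach(i,j) via R0 from red(i,j)
round 2: derive reach(e,b) via R1 from reach(e,i), reach(i,b)
round 2: derive reach(f,a) via R1 from reach(f,c), reach(c,a)
round 2: derive reach(f,b) via R1 from reach(f,i), reach(i,b)
round 2: derive reach(f,j) via R1 from reach(f,c), reach(c,j)
round 2: derive reach(i,d) via R1 from reach(i,b), reach(b,d)
round 3: derive reach(e,d) via R1 from reach(e,b), reach(b,d)
round 3: derive reach(f,d) via R1 from reach(f,b), reach(b,d)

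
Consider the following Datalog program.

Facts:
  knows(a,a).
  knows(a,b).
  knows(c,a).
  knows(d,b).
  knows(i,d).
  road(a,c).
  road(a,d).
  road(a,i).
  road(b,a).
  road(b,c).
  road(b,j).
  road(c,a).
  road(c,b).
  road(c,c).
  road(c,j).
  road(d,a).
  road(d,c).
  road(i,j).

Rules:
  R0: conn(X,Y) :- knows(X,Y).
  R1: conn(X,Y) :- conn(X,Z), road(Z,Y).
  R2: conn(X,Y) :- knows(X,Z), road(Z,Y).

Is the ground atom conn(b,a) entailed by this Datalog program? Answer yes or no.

round 1: derive conn(a,a) via R0 from knows(a,a)
round 1: derive conn(a,b) via R0 from knows(a,b)
round 1: derive conn(c,a) via R0 from knows(c,a)
round 1: derive conn(d,b) via R0 from knows(d,b)
round 1: derive conn(i,d) via R0 from knows(i,d)
round 1: derive conn(a,c) via R2 from knows(a,a), road(a,c)
round 1: derive conn(a,d) via R2 from knows(a,a), road(a,d)
round 1: derive conn(a,i) via R2 from knows(a,a), road(a,i)
round 1: derive conn(a,j) via R2 from knows(a,b), road(b,j)
round 1: derive conn(c,c) via R2 from knows(c,a), road(a,c)
round 1: derive conn(c,d) via R2 from knows(c,a), road(a,d)
round 1: derive conn(c,i) via R2 from knows(c,a), road(a,i)
round 1: derive conn(d,a) via R2 from knows(d,b), road(b,a)
round 1: derive conn(d,c) via R2 from knows(d,b), road(b,c)
round 1: derive conn(d,j) via R2 from knows(d,b), road(b,j)
round 1: derive conn(i,a) via R2 from knows(i,d), road(d,a)
round 1: derive conn(i,c) via R2 from knows(i,d), road(d,c)
round 2: derive conn(c,b) via R1 from conn(c,c), road(c,b)
round 2: derive conn(c,j) via R1 from conn(c,c), road(c,j)
round 2: derive conn(d,d) via R1 from conn(d,a), road(a,d)
round 2: derive conn(d,i) via R1 from conn(d,a), road(a,i)
round 2: derive conn(i,b) via R1 from conn(i,c), road(c,b)
round 2: derive conn(i,i) via R1 from conn(i,a), road(a,i)
round 2: derive conn(i,j) via R1 from conn(i,c), road(c,j)

no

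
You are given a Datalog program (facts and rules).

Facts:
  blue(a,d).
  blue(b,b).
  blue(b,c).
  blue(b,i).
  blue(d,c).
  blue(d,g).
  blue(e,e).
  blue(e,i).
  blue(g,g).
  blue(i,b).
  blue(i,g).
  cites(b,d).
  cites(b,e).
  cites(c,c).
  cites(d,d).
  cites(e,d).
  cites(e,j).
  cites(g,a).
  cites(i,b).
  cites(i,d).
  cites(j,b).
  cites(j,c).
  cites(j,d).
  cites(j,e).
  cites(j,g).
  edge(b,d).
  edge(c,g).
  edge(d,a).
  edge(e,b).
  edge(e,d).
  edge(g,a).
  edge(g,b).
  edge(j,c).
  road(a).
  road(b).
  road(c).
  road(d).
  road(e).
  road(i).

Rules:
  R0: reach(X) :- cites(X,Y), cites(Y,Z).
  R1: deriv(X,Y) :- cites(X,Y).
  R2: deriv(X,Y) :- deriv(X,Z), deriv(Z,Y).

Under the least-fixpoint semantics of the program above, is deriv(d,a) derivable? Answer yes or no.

round 1: derive deriv(b,d) via R1 from cites(b,d)
round 1: derive deriv(b,e) via R1 from cites(b,e)
round 1: derive deriv(c,c) via R1 from cites(c,c)
round 1: derive deriv(d,d) via R1 from cites(d,d)
round 1: derive deriv(e,d) via R1 from cites(e,d)
round 1: derive deriv(e,j) via R1 from cites(e,j)
round 1: derive deriv(g,a) via R1 from cites(g,a)
round 1: derive deriv(i,b) via R1 from cites(i,b)
round 1: derive deriv(i,d) via R1 from cites(i,d)
round 1: derive deriv(j,b) via R1 from cites(j,b)
round 1: derive deriv(j,c) via R1 from cites(j,c)
round 1: derive deriv(j,d) via R1 from cites(j,d)
round 1: derive deriv(j,e) via R1 from cites(j,e)
round 1: derive deriv(j,g) via R1 from cites(j,g)
round 2: derive deriv(b,j) via R2 from deriv(b,e), deriv(e,j)
round 2: derive deriv(e,b) via R2 from deriv(e,j), deriv(j,b)
round 2: derive deriv(e,c) via R2 from deriv(e,j), deriv(j,c)
round 2: derive deriv(e,e) via R2 from deriv(e,j), deriv(j,e)
round 2: derive deriv(e,g) via R2 from deriv(e,j), deriv(j,g)
round 2: derive deriv(i,e) via R2 from deriv(i,b), deriv(b,e)
round 2: derive deriv(j,a) via R2 from deriv(j,g), deriv(g,a)
round 2: derive deriv(j,j) via R2 from deriv(j,e), deriv(e,j)
round 3: derive deriv(b,a) via R2 from deriv(b,j), deriv(j,a)
round 3: derive deriv(b,b) via R2 from deriv(b,e), deriv(e,b)
round 3: derive deriv(b,c) via R2 from deriv(b,e), deriv(e,c)
round 3: derive deriv(b,g) via R2 from deriv(b,e), deriv(e,g)
round 3: derive deriv(e,a) via R2 from deriv(e,g), deriv(g,a)
round 3: derive deriv(i,c) via R2 from deriv(i,e), deriv(e,c)
round 3: derive deriv(i,g) via R2 from deriv(i,e), deriv(e,g)
round 3: derive deriv(i,j) via R2 from deriv(i,b), deriv(b,j)
round 4: derive deriv(i,a) via R2 from deriv(i,b), deriv(b,a)

no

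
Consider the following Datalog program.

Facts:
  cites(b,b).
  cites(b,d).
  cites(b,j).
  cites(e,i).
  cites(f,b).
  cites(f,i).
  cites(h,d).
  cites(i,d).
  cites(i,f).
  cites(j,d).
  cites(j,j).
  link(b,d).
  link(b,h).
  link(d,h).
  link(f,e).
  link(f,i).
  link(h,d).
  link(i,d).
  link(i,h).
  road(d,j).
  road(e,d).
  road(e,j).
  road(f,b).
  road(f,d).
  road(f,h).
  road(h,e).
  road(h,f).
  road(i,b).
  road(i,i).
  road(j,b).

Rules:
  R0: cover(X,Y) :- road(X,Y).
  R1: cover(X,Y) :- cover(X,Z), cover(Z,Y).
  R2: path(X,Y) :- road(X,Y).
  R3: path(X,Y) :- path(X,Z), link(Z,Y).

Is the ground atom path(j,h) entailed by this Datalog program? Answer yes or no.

round 1: derive path(d,j) via R2 from road(d,j)
round 1: derive path(e,d) via R2 from road(e,d)
round 1: derive path(e,j) via R2 from road(e,j)
round 1: derive path(f,b) via R2 from road(f,b)
round 1: derive path(f,d) via R2 from road(f,d)
round 1: derive path(f,h) via R2 from road(f,h)
round 1: derive path(h,e) via R2 from road(h,e)
round 1: derive path(h,f) via R2 from road(h,f)
round 1: derive path(i,b) via R2 from road(i,b)
round 1: derive path(i,i) via R2 from road(i,i)
round 1: derive path(j,b) via R2 from road(j,b)
round 2: derive path(e,h) via R3 from path(e,d), link(d,h)
round 2: derive path(h,i) via R3 from path(h,f), link(f,i)
round 2: derive path(i,d) via R3 from path(i,b), link(b,d)
round 2: derive path(i,h) via R3 from path(i,b), link(b,h)
round 2: derive path(j,d) via R3 from path(j,b), link(b,d)
round 2: derive path(j,h) via R3 from path(j,b), link(b,h)
round 3: derive path(h,d) via R3 from path(h,i), link(i,d)
round 3: derive path(h,h) via R3 from path(h,i), link(i,h)

yes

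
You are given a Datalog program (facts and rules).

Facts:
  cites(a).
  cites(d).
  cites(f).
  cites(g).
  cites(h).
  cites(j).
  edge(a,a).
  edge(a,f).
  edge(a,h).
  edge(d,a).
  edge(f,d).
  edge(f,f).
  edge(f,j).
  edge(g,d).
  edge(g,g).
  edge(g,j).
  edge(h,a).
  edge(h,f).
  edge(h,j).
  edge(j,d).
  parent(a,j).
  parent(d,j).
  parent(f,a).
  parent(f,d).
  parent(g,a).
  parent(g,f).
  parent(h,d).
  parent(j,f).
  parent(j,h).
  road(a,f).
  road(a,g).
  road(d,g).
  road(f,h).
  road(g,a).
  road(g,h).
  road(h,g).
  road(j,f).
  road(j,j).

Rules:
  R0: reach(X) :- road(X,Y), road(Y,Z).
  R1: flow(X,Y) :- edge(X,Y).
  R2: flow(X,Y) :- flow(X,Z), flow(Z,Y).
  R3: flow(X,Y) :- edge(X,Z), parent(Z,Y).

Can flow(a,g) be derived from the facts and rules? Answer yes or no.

no

round 1: derive flow(a,a) via R1 from edge(a,a)
round 1: derive flow(a,f) via R1 from edge(a,f)
round 1: derive flow(a,h) via R1 from edge(a,h)
round 1: derive flow(d,a) via R1 from edge(d,a)
round 1: derive flow(f,d) via R1 from edge(f,d)
round 1: derive flow(f,f) via R1 from edge(f,f)
round 1: derive flow(f,j) via R1 from edge(f,j)
round 1: derive flow(g,d) via R1 from edge(g,d)
round 1: derive flow(g,g) via R1 from edge(g,g)
round 1: derive flow(g,j) via R1 from edge(g,j)
round 1: derive flow(h,a) via R1 from edge(h,a)
round 1: derive flow(h,f) via R1 from edge(h,f)
round 1: derive flow(h,j) via R1 from edge(h,j)
round 1: derive flow(j,d) via R1 from edge(j,d)
round 1: derive flow(a,d) via R3 from edge(a,f), parent(f,d)
round 1: derive flow(a,j) via R3 from edge(a,a), parent(a,j)
round 1: derive flow(d,j) via R3 from edge(d,a), parent(a,j)
round 1: derive flow(f,a) via R3 from edge(f,f), parent(f,a)
round 1: derive flow(f,h) via R3 from edge(f,j), parent(j,h)
round 1: derive flow(g,a) via R3 from edge(g,g), parent(g,a)
round 1: derive flow(g,f) via R3 from edge(g,g), parent(g,f)
round 1: derive flow(g,h) via R3 from edge(g,j), parent(j,h)
round 1: derive flow(h,d) via R3 from edge(h,f), parent(f,d)
round 1: derive flow(h,h) via R3 from edge(h,j), parent(j,h)
round 1: derive flow(j,j) via R3 from edge(j,d), parent(d,j)
round 2: derive flow(d,d) via R2 from flow(d,a), flow(a,d)
round 2: derive flow(d,f) via R2 from flow(d,a), flow(a,f)
round 2: derive flow(d,h) via R2 from flow(d,a), flow(a,h)
round 2: derive flow(j,a) via R2 from flow(j,d), flow(d,a)
round 3: derive flow(j,f) via R2 from flow(j,a), flow(a,f)
round 3: derive flow(j,h) via R2 from flow(j,a), flow(a,h)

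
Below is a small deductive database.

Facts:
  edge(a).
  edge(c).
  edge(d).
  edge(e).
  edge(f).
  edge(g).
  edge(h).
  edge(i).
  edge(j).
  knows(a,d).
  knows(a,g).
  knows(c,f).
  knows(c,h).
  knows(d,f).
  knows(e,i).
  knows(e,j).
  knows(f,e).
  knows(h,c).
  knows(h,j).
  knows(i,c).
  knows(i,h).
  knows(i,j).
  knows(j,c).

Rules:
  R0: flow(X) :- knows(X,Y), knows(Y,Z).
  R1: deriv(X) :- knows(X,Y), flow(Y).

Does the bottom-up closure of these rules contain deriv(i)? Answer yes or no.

round 1: derive flow(a) via R0 from knows(a,d), knows(d,f)
round 1: derive flow(c) via R0 from knows(c,f), knows(f,e)
round 1: derive flow(d) via R0 from knows(d,f), knows(f,e)
round 1: derive flow(e) via R0 from knows(e,i), knows(i,c)
round 1: derive flow(f) via R0 from knows(f,e), knows(e,i)
round 1: derive flow(h) via R0 from knows(h,c), knows(c,f)
round 1: derive flow(i) via R0 from knows(i,c), knows(c,f)
round 1: derive flow(j) via R0 from knows(j,c), knows(c,f)
round 2: derive deriv(a) via R1 from knows(a,d), flow(d)
round 2: derive deriv(c) via R1 from knows(c,f), flow(f)
round 2: derive deriv(d) via R1 from knows(d,f), flow(f)
round 2: derive deriv(e) via R1 from knows(e,i), flow(i)
round 2: derive deriv(f) via R1 from knows(f,e), flow(e)
round 2: derive deriv(h) via R1 from knows(h,c), flow(c)
round 2: derive deriv(i) via R1 from knows(i,c), flow(c)
round 2: derive deriv(j) via R1 from knows(j,c), flow(c)

yes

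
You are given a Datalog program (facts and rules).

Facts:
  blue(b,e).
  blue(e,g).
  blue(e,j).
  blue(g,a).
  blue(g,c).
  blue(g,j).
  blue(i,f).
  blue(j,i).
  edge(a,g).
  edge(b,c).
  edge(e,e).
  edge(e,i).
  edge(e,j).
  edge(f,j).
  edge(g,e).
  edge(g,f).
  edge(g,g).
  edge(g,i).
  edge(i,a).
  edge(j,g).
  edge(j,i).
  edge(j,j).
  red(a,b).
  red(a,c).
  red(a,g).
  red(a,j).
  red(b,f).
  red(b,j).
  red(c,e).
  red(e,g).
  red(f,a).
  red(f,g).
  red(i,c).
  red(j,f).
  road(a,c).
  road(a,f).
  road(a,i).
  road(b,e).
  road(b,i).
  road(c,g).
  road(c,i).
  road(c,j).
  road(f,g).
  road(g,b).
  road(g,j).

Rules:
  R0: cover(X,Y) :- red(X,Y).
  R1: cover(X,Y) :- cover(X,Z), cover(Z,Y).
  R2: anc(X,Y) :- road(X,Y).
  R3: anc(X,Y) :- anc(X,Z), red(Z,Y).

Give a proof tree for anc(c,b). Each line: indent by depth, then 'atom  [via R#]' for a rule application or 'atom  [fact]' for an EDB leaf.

round 1: derive anc(a,c) via R2 from road(a,c)
round 1: derive anc(a,f) via R2 from road(a,f)
round 1: derive anc(a,i) via R2 from road(a,i)
round 1: derive anc(b,e) via R2 from road(b,e)
round 1: derive anc(b,i) via R2 from road(b,i)
round 1: derive anc(c,g) via R2 from road(c,g)
round 1: derive anc(c,i) via R2 from road(c,i)
round 1: derive anc(c,j) via R2 from road(c,j)
round 1: derive anc(f,g) via R2 from road(f,g)
round 1: derive anc(g,b) via R2 from road(g,b)
round 1: derive anc(g,j) via R2 from road(g,j)
round 2: derive anc(a,a) via R3 from anc(a,f), red(f,a)
round 2: derive anc(a,e) via R3 from anc(a,c), red(c,e)
round 2: derive anc(a,g) via R3 from anc(a,f), red(f,g)
round 2: derive anc(b,c) via R3 from anc(b,i), red(i,c)
round 2: derive anc(b,g) via R3 from anc(b,e), red(e,g)
round 2: derive anc(c,c) via R3 from anc(c,i), red(i,c)
round 2: derive anc(c,f) via R3 from anc(c,j), red(j,f)
round 2: derive anc(g,f) via R3 from anc(g,b), red(b,f)
round 3: derive anc(a,b) via R3 from anc(a,a), red(a,b)
round 3: derive anc(a,j) via R3 from anc(a,a), red(a,j)
round 3: derive anc(c,a) via R3 from anc(c,f), red(f,a)
round 3: derive anc(c,e) via R3 from anc(c,c), red(c,e)
round 3: derive anc(g,a) via R3 from anc(g,f), red(f,a)
round 3: derive anc(g,g) via R3 from anc(g,f), red(f,g)
round 4: derive anc(c,b) via R3 from anc(c,a), red(a,b)
round 4: derive anc(g,c) via R3 from anc(g,a), red(a,c)
round 5: derive anc(g,e) via R3 from anc(g,c), red(c,e)

anc(c,b)  [via R3]
  anc(c,a)  [via R3]
    anc(c,f)  [via R3]
      anc(c,j)  [via R2]
        road(c,j)  [fact]
      red(j,f)  [fact]
    red(f,a)  [fact]
  red(a,b)  [fact]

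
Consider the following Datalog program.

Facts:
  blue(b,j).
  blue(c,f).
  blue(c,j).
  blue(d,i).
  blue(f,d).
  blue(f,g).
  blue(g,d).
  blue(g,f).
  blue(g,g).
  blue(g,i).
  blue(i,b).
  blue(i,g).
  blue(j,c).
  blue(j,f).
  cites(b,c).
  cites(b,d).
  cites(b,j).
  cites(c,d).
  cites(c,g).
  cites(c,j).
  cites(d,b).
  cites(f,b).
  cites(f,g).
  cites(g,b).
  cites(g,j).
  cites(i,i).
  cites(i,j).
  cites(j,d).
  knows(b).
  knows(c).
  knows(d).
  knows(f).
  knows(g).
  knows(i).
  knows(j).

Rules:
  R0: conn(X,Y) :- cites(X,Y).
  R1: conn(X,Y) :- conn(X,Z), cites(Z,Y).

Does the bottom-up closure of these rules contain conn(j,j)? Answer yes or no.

yes

round 1: derive conn(b,c) via R0 from cites(b,c)
round 1: derive conn(b,d) via R0 from cites(b,d)
round 1: derive conn(b,j) via R0 from cites(b,j)
round 1: derive conn(c,d) via R0 from cites(c,d)
round 1: derive conn(c,g) via R0 from cites(c,g)
round 1: derive conn(c,j) via R0 from cites(c,j)
round 1: derive conn(d,b) via R0 from cites(d,b)
round 1: derive conn(f,b) via R0 from cites(f,b)
round 1: derive conn(f,g) via R0 from cites(f,g)
round 1: derive conn(g,b) via R0 from cites(g,b)
round 1: derive conn(g,j) via R0 from cites(g,j)
round 1: derive conn(i,i) via R0 from cites(i,i)
round 1: derive conn(i,j) via R0 from cites(i,j)
round 1: derive conn(j,d) via R0 from cites(j,d)
round 2: derive conn(b,b) via R1 from conn(b,d), cites(d,b)
round 2: derive conn(b,g) via R1 from conn(b,c), cites(c,g)
round 2: derive conn(c,b) via R1 from conn(c,d), cites(d,b)
round 2: derive conn(d,c) via R1 from conn(d,b), cites(b,c)
round 2: derive conn(d,d) via R1 from conn(d,b), cites(b,d)
round 2: derive conn(d,j) via R1 from conn(d,b), cites(b,j)
round 2: derive conn(f,c) via R1 from conn(f,b), cites(b,c)
round 2: derive conn(f,d) via R1 from conn(f,b), cites(b,d)
round 2: derive conn(f,j) via R1 from conn(f,b), cites(b,j)
round 2: derive conn(g,c) via R1 from conn(g,b), cites(b,c)
round 2: derive conn(g,d) via R1 from conn(g,b), cites(b,d)
round 2: derive conn(i,d) via R1 from conn(i,j), cites(j,d)
round 2: derive conn(j,b) via R1 from conn(j,d), cites(d,b)
round 3: derive conn(c,c) via R1 from conn(c,b), cites(b,c)
round 3: derive conn(d,g) via R1 from conn(d,c), cites(c,g)
round 3: derive conn(g,g) via R1 from conn(g,c), cites(c,g)
round 3: derive conn(i,b) via R1 from conn(i,d), cites(d,b)
round 3: derive conn(j,c) via R1 from conn(j,b), cites(b,c)
round 3: derive conn(j,j) via R1 from conn(j,b), cites(b,j)
round 4: derive conn(i,c) via R1 from conn(i,b), cites(b,c)
round 4: derive conn(j,g) via R1 from conn(j,c), cites(c,g)
round 5: derive conn(i,g) via R1 from conn(i,c), cites(c,g)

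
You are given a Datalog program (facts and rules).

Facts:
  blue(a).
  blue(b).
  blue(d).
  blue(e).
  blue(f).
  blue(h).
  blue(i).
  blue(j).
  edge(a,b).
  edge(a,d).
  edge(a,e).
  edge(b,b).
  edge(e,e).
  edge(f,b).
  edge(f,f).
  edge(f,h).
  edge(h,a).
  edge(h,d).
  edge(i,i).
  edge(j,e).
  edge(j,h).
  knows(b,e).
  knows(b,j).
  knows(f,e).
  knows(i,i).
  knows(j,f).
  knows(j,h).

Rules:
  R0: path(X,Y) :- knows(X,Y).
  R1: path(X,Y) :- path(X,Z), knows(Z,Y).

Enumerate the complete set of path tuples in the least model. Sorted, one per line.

round 1: derive path(b,e) via R0 from knows(b,e)
round 1: derive path(b,j) via R0 from knows(b,j)
round 1: derive path(f,e) via R0 from knows(f,e)
round 1: derive path(i,i) via R0 from knows(i,i)
round 1: derive path(j,f) via R0 from knows(j,f)
round 1: derive path(j,h) via R0 from knows(j,h)
round 2: derive path(b,f) via R1 from path(b,j), knows(j,f)
round 2: derive path(b,h) via R1 from path(b,j), knows(j,h)
round 2: derive path(j,e) via R1 from path(j,f), knows(f,e)

path(b,e)
path(b,f)
path(b,h)
path(b,j)
path(f,e)
path(i,i)
path(j,e)
path(j,f)
path(j,h)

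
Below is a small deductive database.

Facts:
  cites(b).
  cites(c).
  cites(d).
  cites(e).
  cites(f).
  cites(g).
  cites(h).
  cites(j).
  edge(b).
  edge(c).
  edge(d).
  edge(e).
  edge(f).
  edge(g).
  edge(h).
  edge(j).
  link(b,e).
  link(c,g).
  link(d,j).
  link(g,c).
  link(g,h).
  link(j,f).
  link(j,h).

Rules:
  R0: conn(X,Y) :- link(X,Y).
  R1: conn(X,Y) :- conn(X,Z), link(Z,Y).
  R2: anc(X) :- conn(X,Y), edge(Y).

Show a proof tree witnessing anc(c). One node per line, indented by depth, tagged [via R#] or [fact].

round 1: derive conn(b,e) via R0 from link(b,e)
round 1: derive conn(c,g) via R0 from link(c,g)
round 1: derive conn(d,j) via R0 from link(d,j)
round 1: derive conn(g,c) via R0 from link(g,c)
round 1: derive conn(g,h) via R0 from link(g,h)
round 1: derive conn(j,f) via R0 from link(j,f)
round 1: derive conn(j,h) via R0 from link(j,h)
round 2: derive conn(c,c) via R1 from conn(c,g), link(g,c)
round 2: derive conn(c,h) via R1 from conn(c,g), link(g,h)
round 2: derive conn(d,f) via R1 from conn(d,j), link(j,f)
round 2: derive conn(d,h) via R1 from conn(d,j), link(j,h)
round 2: derive conn(g,g) via R1 from conn(g,c), link(c,g)
round 2: derive anc(b) via R2 from conn(b,e), edge(e)
round 2: derive anc(c) via R2 from conn(c,g), edge(g)
round 2: derive anc(d) via R2 from conn(d,j), edge(j)
round 2: derive anc(g) via R2 from conn(g,c), edge(c)
round 2: derive anc(j) via R2 from conn(j,f), edge(f)

anc(c)  [via R2]
  conn(c,g)  [via R0]
    link(c,g)  [fact]
  edge(g)  [fact]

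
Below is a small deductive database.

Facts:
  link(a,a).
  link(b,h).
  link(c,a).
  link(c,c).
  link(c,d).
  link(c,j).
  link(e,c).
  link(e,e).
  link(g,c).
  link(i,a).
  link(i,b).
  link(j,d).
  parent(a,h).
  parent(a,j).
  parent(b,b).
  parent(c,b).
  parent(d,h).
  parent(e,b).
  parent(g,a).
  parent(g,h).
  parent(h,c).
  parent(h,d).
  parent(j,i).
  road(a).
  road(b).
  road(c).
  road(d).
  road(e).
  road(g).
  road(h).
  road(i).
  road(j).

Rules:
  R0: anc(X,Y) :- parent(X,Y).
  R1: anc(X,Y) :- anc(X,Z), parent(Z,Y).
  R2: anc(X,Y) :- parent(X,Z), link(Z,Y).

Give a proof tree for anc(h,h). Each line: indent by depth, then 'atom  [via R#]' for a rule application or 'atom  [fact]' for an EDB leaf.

round 1: derive anc(a,h) via R0 from parent(a,h)
round 1: derive anc(a,j) via R0 from parent(a,j)
round 1: derive anc(b,b) via R0 from parent(b,b)
round 1: derive anc(c,b) via R0 from parent(c,b)
round 1: derive anc(d,h) via R0 from parent(d,h)
round 1: derive anc(e,b) via R0 from parent(e,b)
round 1: derive anc(g,a) via R0 from parent(g,a)
round 1: derive anc(g,h) via R0 from parent(g,h)
round 1: derive anc(h,c) via R0 from parent(h,c)
round 1: derive anc(h,d) via R0 from parent(h,d)
round 1: derive anc(j,i) via R0 from parent(j,i)
round 1: derive anc(a,d) via R2 from parent(a,j), link(j,d)
round 1: derive anc(b,h) via R2 from parent(b,b), link(b,h)
round 1: derive anc(c,h) via R2 from parent(c,b), link(b,h)
round 1: derive anc(e,h) via R2 from parent(e,b), link(b,h)
round 1: derive anc(h,a) via R2 from parent(h,c), link(c,a)
round 1: derive anc(h,j) via R2 from parent(h,c), link(c,j)
round 1: derive anc(j,a) via R2 from parent(j,i), link(i,a)
round 1: derive anc(j,b) via R2 from parent(j,i), link(i,b)
round 2: derive anc(a,c) via R1 from anc(a,h), parent(h,c)
round 2: derive anc(a,i) via R1 from anc(a,j), parent(j,i)
round 2: derive anc(b,c) via R1 from anc(b,h), parent(h,c)
round 2: derive anc(b,d) via R1 from anc(b,h), parent(h,d)
round 2: derive anc(c,c) via R1 from anc(c,h), parent(h,c)
round 2: derive anc(c,d) via R1 from anc(c,h), parent(h,d)
round 2: derive anc(d,c) via R1 from anc(d,h), parent(h,c)
round 2: derive anc(d,d) via R1 from anc(d,h), parent(h,d)
round 2: derive anc(e,c) via R1 from anc(e,h), parent(h,c)
round 2: derive anc(e,d) via R1 from anc(e,h), parent(h,d)
round 2: derive anc(g,c) via R1 from anc(g,h), parent(h,c)
round 2: derive anc(g,d) via R1 from anc(g,h), parent(h,d)
round 2: derive anc(g,j) via R1 from anc(g,a), parent(a,j)
round 2: derive anc(h,b) via R1 from anc(h,c), parent(c,b)
round 2: derive anc(h,h) via R1 from anc(h,a), parent(a,h)
round 2: derive anc(h,i) via R1 from anc(h,j), parent(j,i)
round 2: derive anc(j,h) via R1 from anc(j,a), parent(a,h)
round 2: derive anc(j,j) via R1 from anc(j,a), parent(a,j)
round 3: derive anc(a,b) via R1 from anc(a,c), parent(c,b)
round 3: derive anc(d,b) via R1 from anc(d,c), parent(c,b)
round 3: derive anc(g,b) via R1 from anc(g,c), parent(c,b)
round 3: derive anc(g,i) via R1 from anc(g,j), parent(j,i)
round 3: derive anc(j,c) via R1 from anc(j,h), parent(h,c)
round 3: derive anc(j,d) via R1 from anc(j,h), parent(h,d)

anc(h,h)  [via R1]
  anc(h,a)  [via R2]
    parent(h,c)  [fact]
    link(c,a)  [fact]
  parent(a,h)  [fact]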